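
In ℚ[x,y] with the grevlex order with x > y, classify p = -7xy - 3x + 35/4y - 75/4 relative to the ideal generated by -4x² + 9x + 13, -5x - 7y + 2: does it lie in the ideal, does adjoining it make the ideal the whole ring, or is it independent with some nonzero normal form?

First compute the reduced Gröbner basis of I by Buchberger's algorithm.
f_1 = -4x² + 9x + 13, LT = x².
f_2 = -5x - 7y + 2, LT = x.

S(f_1,f_2): lcm = x². S = -7/5xy - 37/20x - 13/4.
  reduce S modulo (f_1, f_2):
  remainder 49/25y² + 203/100y - 399/100 ≠ 0; add h_3 = 49/25y² + 203/100y - 399/100 to the basis.

The other S-polynomials (S(f_1,h_3), S(f_2,h_3)) all reduce to 0 modulo the current basis, so we have a Gröbner basis.
Inter-reduce: drop elements whose leading term is divisible by another's, tail-reduce, and make monic.
Reduced Gröbner basis: {y² + 29/28y - 57/28, x + 7/5y - ⅖}.
Label its elements g_1 = y² + 29/28y - 57/28, g_2 = x + 7/5y - ⅖.

Reduce p = -7xy - 3x + 35/4y - 75/4 modulo G:
  leading term xy: subtract (-7y)·g_2 from -7xy - 3x + 35/4y - 75/4 → 49/5y² - 3x + 119/20y - 75/4
  leading term y²: subtract (49/5)·g_1 from 49/5y² - 3x + 119/20y - 75/4 → -3x - 21/5y + 6/5
  leading term x: subtract (-3)·g_2 from -3x - 21/5y + 6/5 → 0
  normal form = 0.
Since the normal form is 0, p ∈ I.

-7xy - 3x + 35/4y - 75/4 lies in I (it reduces to 0).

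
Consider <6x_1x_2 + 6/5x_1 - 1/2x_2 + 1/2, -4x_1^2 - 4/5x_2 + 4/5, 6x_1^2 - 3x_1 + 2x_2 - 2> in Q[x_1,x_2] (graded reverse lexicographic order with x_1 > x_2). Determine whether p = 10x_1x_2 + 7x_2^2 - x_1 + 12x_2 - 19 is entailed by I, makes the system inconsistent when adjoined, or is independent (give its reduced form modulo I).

First compute the reduced Gröbner basis of I by Buchberger's algorithm.
f_1 = 6x_1x_2 + 6/5x_1 - 1/2x_2 + 1/2, LT = x_1x_2.
f_2 = -4x_1^2 - 4/5x_2 + 4/5, LT = x_1^2.
f_3 = 6x_1^2 - 3x_1 + 2x_2 - 2, LT = x_1^2.

S(f_1,f_2): lcm = x_1^2x_2. S = 1/5x_1^2 - 1/12x_1x_2 - 1/5x_2^2 + 1/12x_1 + 1/5x_2.
  reduce S modulo (f_1, f_2, f_3):
  remainder -1/5x_2^2 + 1/10x_1 + 551/3600x_2 + 169/3600 ≠ 0; add h_4 = -1/5x_2^2 + 1/10x_1 + 551/3600x_2 + 169/3600 to the basis.

S(f_1,f_3): lcm = x_1^2x_2. S = 1/5x_1^2 + 5/12x_1x_2 - 1/3x_2^2 + 1/12x_1 + 1/3x_2.
  reduce S modulo (f_1, f_2, f_3, h_4):
  remainder -1/6x_1 + 197/2700x_2 - 197/2700 ≠ 0; add h_5 = -1/6x_1 + 197/2700x_2 - 197/2700 to the basis.

S(f_2,f_3): lcm = x_1^2. S = 1/2x_1 - 2/15x_2 + 2/15.
  reduce S modulo (f_1, f_2, f_3, h_4, h_5):
  remainder 77/900x_2 - 77/900 ≠ 0; add h_6 = 77/900x_2 - 77/900 to the basis.

The other S-polynomials (S(f_1,h_4), S(f_2,h_4), S(f_3,h_4), S(f_1,h_5), S(f_2,h_5), S(f_3,h_5), S(h_4,h_5), S(f_1,h_6), S(f_2,h_6), S(f_3,h_6), S(h_4,h_6), S(h_5,h_6)) all reduce to 0 modulo the current basis, so we have a Gröbner basis.
Inter-reduce: drop elements whose leading term is divisible by another's, tail-reduce, and make monic.
Reduced Gröbner basis: {x_1, x_2 - 1}.
Label its elements g_1 = x_1, g_2 = x_2 - 1.

Reduce p = 10x_1x_2 + 7x_2^2 - x_1 + 12x_2 - 19 modulo G:
  leading term x_1x_2: subtract (10x_2)·g_1 from 10x_1x_2 + 7x_2^2 - x_1 + 12x_2 - 19 → 7x_2^2 - x_1 + 12x_2 - 19
  leading term x_2^2: subtract (7x_2)·g_2 from 7x_2^2 - x_1 + 12x_2 - 19 → -x_1 + 19x_2 - 19
  leading term x_1: subtract (-1)·g_1 from -x_1 + 19x_2 - 19 → 19x_2 - 19
  leading term x_2: subtract (19)·g_2 from 19x_2 - 19 → 0
  normal form = 0.
Since the normal form is 0, p ∈ I.

Ideal membership is decidable via reduction modulo a Gröbner basis.

10x_1x_2 + 7x_2^2 - x_1 + 12x_2 - 19 lies in I (it reduces to 0).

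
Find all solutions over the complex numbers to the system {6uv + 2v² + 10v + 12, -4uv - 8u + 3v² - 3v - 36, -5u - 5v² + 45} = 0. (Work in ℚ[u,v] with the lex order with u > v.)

{(0, -3)}

Compute a lex Gröbner basis by Buchberger's algorithm.
f_1 = 6uv + 2v² + 10v + 12, LT = uv.
f_2 = -4uv - 8u + 3v² - 3v - 36, LT = uv.
f_3 = -5u - 5v² + 45, LT = u.

S(f_1,f_2): lcm = uv. S = -2u + 13/12v² + 11/12v - 7.
  leading term u: subtract (⅖)·f_3 from -2u + 13/12v² + 11/12v - 7 → 37/12v² + 11/12v - 25
  leading term v²: no divisor's leading term divides it; move 37/12v² to the remainder.
  leading term v: no divisor's leading term divides it; move 11/12v to the remainder.
  leading term 1: no divisor's leading term divides it; move -25 to the remainder.
  remainder 37/12v² + 11/12v - 25 ≠ 0; add h_4 = 37/12v² + 11/12v - 25 to the basis.

S(f_1,f_3): lcm = uv. S = -v³ + ⅓v² + 32/3v + 2.
  leading term v³: subtract (-12/37v)·h_4 from -v³ + ⅓v² + 32/3v + 2 → 70/111v² + 284/111v + 2
  leading term v²: subtract (280/1369)·h_4 from 70/111v² + 284/111v + 2 → 3246/1369v + 9738/1369
  leading term v: no divisor's leading term divides it; move 3246/1369v to the remainder.
  leading term 1: no divisor's leading term divides it; move 9738/1369 to the remainder.
  remainder 3246/1369v + 9738/1369 ≠ 0; add h_5 = 3246/1369v + 9738/1369 to the basis.

The other S-polynomials (S(f_2,f_3), S(f_1,h_4), S(f_2,h_4), S(f_3,h_4), S(f_1,h_5), S(f_2,h_5), S(f_3,h_5), S(h_4,h_5)) all reduce to 0 modulo the current basis, so we have a Gröbner basis.
Inter-reduce: drop elements whose leading term is divisible by another's, tail-reduce, and make monic.
Reduced Gröbner basis: {u, v + 3}.

The lex basis is triangular: the last element involves only v. Solving v + 3 = 0 gives v ∈ {-3}; substituting each value into the earlier elements determines the remaining variables.
  v = -3: the earlier basis element becomes u = 0, giving u = 0 — point (0, -3).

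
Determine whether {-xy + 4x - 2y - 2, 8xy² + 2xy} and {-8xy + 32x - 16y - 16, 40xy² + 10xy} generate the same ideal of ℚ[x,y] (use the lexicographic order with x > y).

For a fixed monomial order, each ideal has a unique reduced Gröbner basis; comparing bases decides equality.
Buchberger on the first generating set:
f_1 = -xy + 4x - 2y - 2, LT = xy.
f_2 = 8xy² + 2xy, LT = xy².

S(f_1,f_2): lcm = xy². S = -17/4xy + 2y² + 2y.
  leading term xy: subtract (17/4)·f_1 from -17/4xy + 2y² + 2y → -17x + 2y² + 21/2y + 17/2
  leading term x: no divisor's leading term divides it; move -17x to the remainder.
  leading term y²: no divisor's leading term divides it; move 2y² to the remainder.
  leading term y: no divisor's leading term divides it; move 21/2y to the remainder.
  leading term 1: no divisor's leading term divides it; move 17/2 to the remainder.
  remainder -17x + 2y² + 21/2y + 17/2 ≠ 0; add g_3 = -17x + 2y² + 21/2y + 17/2 to the basis.

S(f_1,g_3): lcm = xy. S = -4x + 2/17y³ + 21/34y² + 5/2y + 2.
  leading term x: subtract (4/17)·g_3 from -4x + 2/17y³ + 21/34y² + 5/2y + 2 → 2/17y³ + 5/34y² + 1/34y
  leading term y³: no divisor's leading term divides it; move 2/17y³ to the remainder.
  leading term y²: no divisor's leading term divides it; move 5/34y² to the remainder.
  leading term y: no divisor's leading term divides it; move 1/34y to the remainder.
  remainder 2/17y³ + 5/34y² + 1/34y ≠ 0; add g_4 = 2/17y³ + 5/34y² + 1/34y to the basis.

The other S-polynomials (S(f_2,g_3), S(f_1,g_4), S(f_2,g_4), S(g_3,g_4)) all reduce to 0 modulo the current basis, so we have a Gröbner basis.
Inter-reduce: drop elements whose leading term is divisible by another's, tail-reduce, and make monic.
Reduced Gröbner basis: {x - 2/17y² - 21/34y - ½, y³ + 5/4y² + ¼y}.

Buchberger on the second generating set:
h_1 = -8xy + 32x - 16y - 16, LT = xy.
h_2 = 40xy² + 10xy, LT = xy².

S(h_1,h_2): lcm = xy². S = -17/4xy + 2y² + 2y.
  leading term xy: subtract (17/32)·h_1 from -17/4xy + 2y² + 2y → -17x + 2y² + 21/2y + 17/2
  leading term x: no divisor's leading term divides it; move -17x to the remainder.
  leading term y²: no divisor's leading term divides it; move 2y² to the remainder.
  leading term y: no divisor's leading term divides it; move 21/2y to the remainder.
  leading term 1: no divisor's leading term divides it; move 17/2 to the remainder.
  remainder -17x + 2y² + 21/2y + 17/2 ≠ 0; add k_3 = -17x + 2y² + 21/2y + 17/2 to the basis.

S(h_1,k_3): lcm = xy. S = -4x + 2/17y³ + 21/34y² + 5/2y + 2.
  leading term x: subtract (4/17)·k_3 from -4x + 2/17y³ + 21/34y² + 5/2y + 2 → 2/17y³ + 5/34y² + 1/34y
  leading term y³: no divisor's leading term divides it; move 2/17y³ to the remainder.
  leading term y²: no divisor's leading term divides it; move 5/34y² to the remainder.
  leading term y: no divisor's leading term divides it; move 1/34y to the remainder.
  remainder 2/17y³ + 5/34y² + 1/34y ≠ 0; add k_4 = 2/17y³ + 5/34y² + 1/34y to the basis.

The other S-polynomials (S(h_2,k_3), S(h_1,k_4), S(h_2,k_4), S(k_3,k_4)) all reduce to 0 modulo the current basis, so we have a Gröbner basis.
Inter-reduce: drop elements whose leading term is divisible by another's, tail-reduce, and make monic.
Reduced Gröbner basis: {x - 2/17y² - 21/34y - ½, y³ + 5/4y² + ¼y}.

These coincide, so the ideals are equal.

Yes, the ideals are equal.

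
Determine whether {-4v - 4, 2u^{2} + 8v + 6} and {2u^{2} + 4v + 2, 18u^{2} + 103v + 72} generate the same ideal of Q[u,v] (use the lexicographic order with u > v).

Since reduced Gröbner bases are canonical representatives of ideals under a given ordering, it suffices to compute and compare them.
Buchberger on the first generating set:
f_1 = -4v - 4, LT = v.
f_2 = 2u^{2} + 8v + 6, LT = u^{2}.

The S-polynomials (S(f_1,f_2)) all reduce to 0 modulo the current basis, so we have a Gröbner basis.
Inter-reduce: drop elements whose leading term is divisible by another's, tail-reduce, and make monic.
Reduced Gröbner basis: {u^{2} - 1, v + 1}.

Buchberger on the second generating set:
h_1 = 2u^{2} + 4v + 2, LT = u^{2}.
h_2 = 18u^{2} + 103v + 72, LT = u^{2}.

S(h_1,h_2): lcm = u^{2}. S = -\tfrac{67}{18}v - 3.
  leading term v: no divisor's leading term divides it; move -\tfrac{67}{18}v to the remainder.
  leading term 1: no divisor's leading term divides it; move -3 to the remainder.
  remainder -\tfrac{67}{18}v - 3 ≠ 0; add k_3 = -\tfrac{67}{18}v - 3 to the basis.

The other S-polynomials (S(h_1,k_3), S(h_2,k_3)) all reduce to 0 modulo the current basis, so we have a Gröbner basis.
Inter-reduce: drop elements whose leading term is divisible by another's, tail-reduce, and make monic.
Reduced Gröbner basis: {u^{2} - \tfrac{41}{67}, v + \tfrac{54}{67}}.

The bases are distinct; the ideals are different.

No, the ideals differ.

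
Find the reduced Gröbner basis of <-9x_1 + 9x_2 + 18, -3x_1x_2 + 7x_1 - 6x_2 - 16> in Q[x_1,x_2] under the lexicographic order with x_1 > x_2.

G = {x_1 - x_2 - 2, x_2^2 + 5/3x_2 + 2/3}

This is the nonlinear analogue of row-reducing a linear system.

f_1 = -9x_1 + 9x_2 + 18, LT = x_1.
f_2 = -3x_1x_2 + 7x_1 - 6x_2 - 16, LT = x_1x_2.

S(f_1,f_2): lcm = x_1x_2. S = 7/3x_1 - x_2^2 - 4x_2 - 16/3.
  leading term x_1: subtract (-7/27)·f_1 from 7/3x_1 - x_2^2 - 4x_2 - 16/3 → -x_2^2 - 5/3x_2 - 2/3
  leading term x_2^2: no divisor's leading term divides it; move -x_2^2 to the remainder.
  leading term x_2: no divisor's leading term divides it; move -5/3x_2 to the remainder.
  leading term 1: no divisor's leading term divides it; move -2/3 to the remainder.
  remainder -x_2^2 - 5/3x_2 - 2/3 ≠ 0; add g_3 = -x_2^2 - 5/3x_2 - 2/3 to the basis.

S(f_1,g_3): leading monomials are coprime, so the S-polynomial reduces to 0 (Buchberger's first criterion).
S(f_2,g_3): lcm = x_1x_2^2. S = -4x_1x_2 - 2/3x_1 + 2x_2^2 + 16/3x_2.
  leading term x_1x_2: subtract (4/9x_2)·f_1 from -4x_1x_2 - 2/3x_1 + 2x_2^2 + 16/3x_2 → -2/3x_1 - 2x_2^2 - 8/3x_2
  leading term x_1: subtract (2/27)·f_1 from -2/3x_1 - 2x_2^2 - 8/3x_2 → -2x_2^2 - 10/3x_2 - 4/3
  leading term x_2^2: subtract (2)·g_3 from -2x_2^2 - 10/3x_2 - 4/3 → 0
  remainder 0.

Every S-polynomial of the final basis reduces to 0, so we have a Gröbner basis.
Inter-reduce: drop elements whose leading term is divisible by another's, tail-reduce, and make monic.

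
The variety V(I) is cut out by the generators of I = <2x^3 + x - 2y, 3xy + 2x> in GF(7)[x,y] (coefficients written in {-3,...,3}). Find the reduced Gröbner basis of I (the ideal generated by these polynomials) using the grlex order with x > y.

f_1 = 2x^3 + x - 2y, LT = x^3.
f_2 = 3xy + 2x, LT = xy.

S(f_1,f_2): lcm = x^3y. S = -3x^3 - 3xy - y^2.
  leading term x^3: subtract (2)·f_1 from -3x^3 - 3xy - y^2 → -3xy - y^2 - 2x - 3y
  leading term xy: subtract (-1)·f_2 from -3xy - y^2 - 2x - 3y → -y^2 - 3y
  leading term y^2: no divisor's leading term divides it; move -y^2 to the remainder.
  leading term y: no divisor's leading term divides it; move -3y to the remainder.
  remainder -y^2 - 3y ≠ 0; add g_3 = -y^2 - 3y to the basis.

The other S-polynomials (S(f_1,g_3), S(f_2,g_3)) all reduce to 0 modulo the current basis, so we have a Gröbner basis.

G = {x^3 - 3x - y, xy + 3x, y^2 + 3y}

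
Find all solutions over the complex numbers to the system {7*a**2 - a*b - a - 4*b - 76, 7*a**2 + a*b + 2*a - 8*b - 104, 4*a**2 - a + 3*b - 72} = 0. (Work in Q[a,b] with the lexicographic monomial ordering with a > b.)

Compute a lex Gröbner basis by Buchberger's algorithm.
f_1 = 7*a**2 - a*b - a - 4*b - 76, LT = a**2.
f_2 = 7*a**2 + a*b + 2*a - 8*b - 104, LT = a**2.
f_3 = 4*a**2 - a + 3*b - 72, LT = a**2.

S(f_1,f_2): lcm = a**2. S = -2/7*a*b - 3/7*a + 4/7*b + 4.
  leading term a*b: no divisor's leading term divides it; move -2/7*a*b to the remainder.
  leading term a: no divisor's leading term divides it; move -3/7*a to the remainder.
  leading term b: no divisor's leading term divides it; move 4/7*b to the remainder.
  leading term 1: no divisor's leading term divides it; move 4 to the remainder.
  remainder -2/7*a*b - 3/7*a + 4/7*b + 4 ≠ 0; add h_4 = -2/7*a*b - 3/7*a + 4/7*b + 4 to the basis.

S(f_1,f_3): lcm = a**2. S = -1/7*a*b + 3/28*a - 37/28*b + 50/7.
  leading term a*b: subtract (1/2)·h_4 from -1/7*a*b + 3/28*a - 37/28*b + 50/7 → 9/28*a - 45/28*b + 36/7
  leading term a: no divisor's leading term divides it; move 9/28*a to the remainder.
  leading term b: no divisor's leading term divides it; move -45/28*b to the remainder.
  leading term 1: no divisor's leading term divides it; move 36/7 to the remainder.
  remainder 9/28*a - 45/28*b + 36/7 ≠ 0; add h_5 = 9/28*a - 45/28*b + 36/7 to the basis.

S(f_2,f_3): lcm = a**2. S = 1/7*a*b + 15/28*a - 53/28*b + 22/7.
  leading term a*b: subtract (-1/2)·h_4 from 1/7*a*b + 15/28*a - 53/28*b + 22/7 → 9/28*a - 45/28*b + 36/7
  leading term a: subtract (1)·h_5 from 9/28*a - 45/28*b + 36/7 → 0
  remainder 0.

S(f_1,h_4): lcm = a**2*b. S = -3/2*a**2 - 1/7*a*b**2 + 13/7*a*b + 14*a - 4/7*b**2 - 76/7*b.
  leading term a**2: subtract (-3/14)·f_1 from -3/2*a**2 - 1/7*a*b**2 + 13/7*a*b + 14*a - 4/7*b**2 - 76/7*b → -1/7*a*b**2 + 23/14*a*b + 193/14*a - 4/7*b**2 - 82/7*b - 114/7
  leading term a*b**2: subtract (1/2*b)·h_4 from -1/7*a*b**2 + 23/14*a*b + 193/14*a - 4/7*b**2 - 82/7*b - 114/7 → 13/7*a*b + 193/14*a - 6/7*b**2 - 96/7*b - 114/7
  leading term a*b: subtract (-13/2)·h_4 from 13/7*a*b + 193/14*a - 6/7*b**2 - 96/7*b - 114/7 → 11*a - 6/7*b**2 - 10*b + 68/7
  leading term a: subtract (308/9)·h_5 from 11*a - 6/7*b**2 - 10*b + 68/7 → -6/7*b**2 + 45*b - 1164/7
  leading term b**2: no divisor's leading term divides it; move -6/7*b**2 to the remainder.
  leading term b: no divisor's leading term divides it; move 45*b to the remainder.
  leading term 1: no divisor's leading term divides it; move -1164/7 to the remainder.
  remainder -6/7*b**2 + 45*b - 1164/7 ≠ 0; add h_6 = -6/7*b**2 + 45*b - 1164/7 to the basis.

S(f_2,h_4): lcm = a**2*b. S = -3/2*a**2 + 1/7*a*b**2 + 16/7*a*b + 14*a - 8/7*b**2 - 104/7*b.
  leading term a**2: subtract (-3/14)·f_1 from -3/2*a**2 + 1/7*a*b**2 + 16/7*a*b + 14*a - 8/7*b**2 - 104/7*b → 1/7*a*b**2 + 29/14*a*b + 193/14*a - 8/7*b**2 - 110/7*b - 114/7
  leading term a*b**2: subtract (-1/2*b)·h_4 from 1/7*a*b**2 + 29/14*a*b + 193/14*a - 8/7*b**2 - 110/7*b - 114/7 → 13/7*a*b + 193/14*a - 6/7*b**2 - 96/7*b - 114/7
  leading term a*b: subtract (-13/2)·h_4 from 13/7*a*b + 193/14*a - 6/7*b**2 - 96/7*b - 114/7 → 11*a - 6/7*b**2 - 10*b + 68/7
  leading term a: subtract (308/9)·h_5 from 11*a - 6/7*b**2 - 10*b + 68/7 → -6/7*b**2 + 45*b - 1164/7
  leading term b**2: subtract (1)·h_6 from -6/7*b**2 + 45*b - 1164/7 → 0
  remainder 0.

S(f_3,h_4): lcm = a**2*b. S = -3/2*a**2 + 7/4*a*b + 14*a + 3/4*b**2 - 18*b.
  leading term a**2: subtract (-3/14)·f_1 from -3/2*a**2 + 7/4*a*b + 14*a + 3/4*b**2 - 18*b → 43/28*a*b + 193/14*a + 3/4*b**2 - 132/7*b - 114/7
  leading term a*b: subtract (-43/8)·h_4 from 43/28*a*b + 193/14*a + 3/4*b**2 - 132/7*b - 114/7 → 643/56*a + 3/4*b**2 - 221/14*b + 73/14
  leading term a: subtract (643/18)·h_5 from 643/56*a + 3/4*b**2 - 221/14*b + 73/14 → 3/4*b**2 + 333/8*b - 357/2
  leading term b**2: subtract (-7/8)·h_6 from 3/4*b**2 + 333/8*b - 357/2 → 81*b - 324
  leading term b: no divisor's leading term divides it; move 81*b to the remainder.
  leading term 1: no divisor's leading term divides it; move -324 to the remainder.
  remainder 81*b - 324 ≠ 0; add h_7 = 81*b - 324 to the basis.

S(f_1,h_5): lcm = a**2. S = 34/7*a*b - 113/7*a - 4/7*b - 76/7.
  leading term a*b: subtract (-17)·h_4 from 34/7*a*b - 113/7*a - 4/7*b - 76/7 → -164/7*a + 64/7*b + 400/7
  leading term a: subtract (-656/9)·h_5 from -164/7*a + 64/7*b + 400/7 → -108*b + 432
  leading term b: subtract (-4/3)·h_7 from -108*b + 432 → 0
  remainder 0.

S(f_2,h_5): lcm = a**2. S = 36/7*a*b - 110/7*a - 8/7*b - 104/7.
  leading term a*b: subtract (-18)·h_4 from 36/7*a*b - 110/7*a - 8/7*b - 104/7 → -164/7*a + 64/7*b + 400/7
  leading term a: subtract (-656/9)·h_5 from -164/7*a + 64/7*b + 400/7 → -108*b + 432
  leading term b: subtract (-4/3)·h_7 from -108*b + 432 → 0
  remainder 0.

S(f_3,h_5): lcm = a**2. S = 5*a*b - 65/4*a + 3/4*b - 18.
  leading term a*b: subtract (-35/2)·h_4 from 5*a*b - 65/4*a + 3/4*b - 18 → -95/4*a + 43/4*b + 52
  leading term a: subtract (-665/9)·h_5 from -95/4*a + 43/4*b + 52 → -108*b + 432
  leading term b: subtract (-4/3)·h_7 from -108*b + 432 → 0
  remainder 0.

S(h_4,h_5): lcm = a*b. S = 3/2*a + 5*b**2 - 18*b - 14.
  leading term a: subtract (14/3)·h_5 from 3/2*a + 5*b**2 - 18*b - 14 → 5*b**2 - 21/2*b - 38
  leading term b**2: subtract (-35/6)·h_6 from 5*b**2 - 21/2*b - 38 → 252*b - 1008
  leading term b: subtract (28/9)·h_7 from 252*b - 1008 → 0
  remainder 0.

S(f_1,h_6): leading monomials are coprime, so the S-polynomial reduces to 0 (Buchberger's first criterion).
S(f_2,h_6): leading monomials are coprime, so the S-polynomial reduces to 0 (Buchberger's first criterion).
S(f_3,h_6): leading monomials are coprime, so the S-polynomial reduces to 0 (Buchberger's first criterion).
S(h_4,h_6): lcm = a*b**2. S = 54*a*b - 194*a - 2*b**2 - 14*b.
  leading term a*b: subtract (-189)·h_4 from 54*a*b - 194*a - 2*b**2 - 14*b → -275*a - 2*b**2 + 94*b + 756
  leading term a: subtract (-7700/9)·h_5 from -275*a - 2*b**2 + 94*b + 756 → -2*b**2 - 1281*b + 5156
  leading term b**2: subtract (7/3)·h_6 from -2*b**2 - 1281*b + 5156 → -1386*b + 5544
  leading term b: subtract (-154/9)·h_7 from -1386*b + 5544 → 0
  remainder 0.

S(h_5,h_6): leading monomials are coprime, so the S-polynomial reduces to 0 (Buchberger's first criterion).
S(f_1,h_7): leading monomials are coprime, so the S-polynomial reduces to 0 (Buchberger's first criterion).
S(f_2,h_7): leading monomials are coprime, so the S-polynomial reduces to 0 (Buchberger's first criterion).
S(f_3,h_7): leading monomials are coprime, so the S-polynomial reduces to 0 (Buchberger's first criterion).
S(h_4,h_7): lcm = a*b. S = 11/2*a - 2*b - 14.
  leading term a: subtract (154/9)·h_5 from 11/2*a - 2*b - 14 → 51/2*b - 102
  leading term b: subtract (17/54)·h_7 from 51/2*b - 102 → 0
  remainder 0.

S(h_5,h_7): leading monomials are coprime, so the S-polynomial reduces to 0 (Buchberger's first criterion).
S(h_6,h_7): lcm = b**2. S = -97/2*b + 194.
  leading term b: subtract (-97/162)·h_7 from -97/2*b + 194 → 0
  remainder 0.

Every S-polynomial of the final basis reduces to 0, so we have a Gröbner basis.
Inter-reduce: drop elements whose leading term is divisible by another's, tail-reduce, and make monic.
Reduced Gröbner basis: {a - 4, b - 4}.

A lex Gröbner basis eliminates variables successively. Here b - 4 depends only on b, with roots {4}; lifting each root through the earlier basis elements recovers the full solutions.
  b = 4: the earlier basis element becomes a - 4 = 0, giving a = 4 — point (4, 4).

{(4, 4)}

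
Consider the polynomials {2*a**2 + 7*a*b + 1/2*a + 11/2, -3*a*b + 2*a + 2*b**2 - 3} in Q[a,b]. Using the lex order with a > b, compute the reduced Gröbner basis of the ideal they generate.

G = {a - 75/19*b**3 - 25/38*b**2 + 153/76*b + 273/76, b**4 - 1/2*b**3 - 79/100*b**2 - 57/100*b + 43/50}

f_1 = 2*a**2 + 7*a*b + 1/2*a + 11/2, LT = a**2.
f_2 = -3*a*b + 2*a + 2*b**2 - 3, LT = a*b.

S(f_1,f_2): lcm = a**2*b. S = 2/3*a**2 + 25/6*a*b**2 + 1/4*a*b - a + 11/4*b.
  reduce S modulo (f_1, f_2):
  remainder -19/27*a + 25/9*b**3 + 25/54*b**2 - 17/12*b - 91/36 ≠ 0; add g_3 = -19/27*a + 25/9*b**3 + 25/54*b**2 - 17/12*b - 91/36 to the basis.

S(f_1,g_3): lcm = a**2. S = 75/19*a*b**3 + 25/38*a*b**2 + 113/76*a*b - 127/38*a + 11/4.
  reduce S modulo (f_1, f_2, g_3):
  remainder 50/19*b**4 - 25/19*b**3 - 79/38*b**2 - 3/2*b + 43/19 ≠ 0; add g_4 = 50/19*b**4 - 25/19*b**3 - 79/38*b**2 - 3/2*b + 43/19 to the basis.

The other S-polynomials (S(f_2,g_3), S(f_1,g_4), S(f_2,g_4), S(g_3,g_4)) all reduce to 0 modulo the current basis, so we have a Gröbner basis.
Inter-reduce: drop elements whose leading term is divisible by another's, tail-reduce, and make monic.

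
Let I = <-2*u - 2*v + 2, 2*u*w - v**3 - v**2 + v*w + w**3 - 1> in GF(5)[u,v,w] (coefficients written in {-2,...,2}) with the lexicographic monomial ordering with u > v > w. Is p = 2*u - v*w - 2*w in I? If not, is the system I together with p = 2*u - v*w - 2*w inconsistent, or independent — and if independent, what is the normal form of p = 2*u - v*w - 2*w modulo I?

2*u - v*w - 2*w is independent of I; its normal form modulo I is -v*w - 2*v - 2*w + 2.

First compute the reduced Gröbner basis of I by Buchberger's algorithm.
f_1 = -2*u - 2*v + 2, LT = u.
f_2 = 2*u*w - v**3 - v**2 + v*w + w**3 - 1, LT = u*w.

S(f_1,f_2): lcm = u*w. S = -2*v**3 - 2*v**2 - 2*v*w + 2*w**3 - w - 2.
  reduce S modulo (f_1, f_2):
  remainder -2*v**3 - 2*v**2 - 2*v*w + 2*w**3 - w - 2 ≠ 0; add h_3 = -2*v**3 - 2*v**2 - 2*v*w + 2*w**3 - w - 2 to the basis.

The other S-polynomials (S(f_1,h_3), S(f_2,h_3)) all reduce to 0 modulo the current basis, so we have a Gröbner basis.
Inter-reduce: drop elements whose leading term is divisible by another's, tail-reduce, and make monic.
Reduced Gröbner basis: {u + v - 1, v**3 + v**2 + v*w - w**3 - 2*w + 1}.
Label its elements g_1 = u + v - 1, g_2 = v**3 + v**2 + v*w - w**3 - 2*w + 1.

Reduce p = 2*u - v*w - 2*w modulo G:
  leading term u: subtract (2)·g_1 from 2*u - v*w - 2*w → -v*w - 2*v - 2*w + 2
  leading term v*w: no divisor's leading term divides it; move -v*w to the remainder.
  leading term v: no divisor's leading term divides it; move -2*v to the remainder.
  leading term w: no divisor's leading term divides it; move -2*w to the remainder.
  leading term 1: no divisor's leading term divides it; move 2 to the remainder.
  normal form = -v*w - 2*v - 2*w + 2.
The normal form is nonzero, so p ∉ I. Since p minus its normal form lies in I, I + (p) = I + (r) where r = -v*w - 2*v - 2*w + 2; decide whether this ideal is the whole ring.
Run Buchberger on G together with r (pairs among the g_i already reduce to 0 since G is a Gröbner basis):
g_1 = u + v - 1, LT = u.
g_2 = v**3 + v**2 + v*w - w**3 - 2*w + 1, LT = v**3.
r = -v*w - 2*v - 2*w + 2, LT = v*w.

S(g_2,r): lcm = v**3*w. S = -2*v**3 - v**2*w + 2*v**2 + v*w**2 - w**4 - 2*w**2 + w.
  reduce S modulo (g_1, g_2, r):
  remainder v**2 - v - w**4 - 2*w**3 + w**2 + 1 ≠ 0; add m_4 = v**2 - v - w**4 - 2*w**3 + w**2 + 1 to the basis.

S(r,m_4): lcm = v**2*w. S = 2*v**2 - 2*v*w - 2*v + w**5 + 2*w**4 - w**3 - w.
  reduce S modulo (g_1, g_2, r, m_4):
  remainder -v + w**5 - w**4 - 2*w**3 - 2*w**2 - 2*w - 1 ≠ 0; add m_5 = -v + w**5 - w**4 - 2*w**3 - 2*w**2 - 2*w - 1 to the basis.

S(r,m_5): lcm = v*w. S = 2*v + w**6 - w**5 - 2*w**4 - 2*w**3 - 2*w**2 + w - 2.
  reduce S modulo (g_1, g_2, r, m_4, m_5):
  remainder w**6 + w**5 + w**4 - w**3 - w**2 + 2*w + 1 ≠ 0; add m_6 = w**6 + w**5 + w**4 - w**3 - w**2 + 2*w + 1 to the basis.

The other S-polynomials (S(g_1,g_2), S(g_1,r), S(g_1,m_4), S(g_2,m_4), S(g_1,m_5), S(g_2,m_5), S(m_4,m_5), S(g_1,m_6), S(g_2,m_6), S(r,m_6), S(m_4,m_6), S(m_5,m_6)) all reduce to 0 modulo the current basis, so we have a Gröbner basis.
Inter-reduce: drop elements whose leading term is divisible by another's, tail-reduce, and make monic.
Reduced Gröbner basis: {u + w**5 - w**4 - 2*w**3 - 2*w**2 - 2*w - 2, v - w**5 + w**4 + 2*w**3 + 2*w**2 + 2*w + 1, w**6 + w**5 + w**4 - w**3 - w**2 + 2*w + 1}.
The reduced Gröbner basis of I + (p) is {u + w**5 - w**4 - 2*w**3 - 2*w**2 - 2*w - 2, v - w**5 + w**4 + 2*w**3 + 2*w**2 + 2*w + 1, w**6 + w**5 + w**4 - w**3 - w**2 + 2*w + 1} ≠ {1}, a proper ideal, so the enlarged system stays consistent: p is independent of I, with normal form -v*w - 2*v - 2*w + 2.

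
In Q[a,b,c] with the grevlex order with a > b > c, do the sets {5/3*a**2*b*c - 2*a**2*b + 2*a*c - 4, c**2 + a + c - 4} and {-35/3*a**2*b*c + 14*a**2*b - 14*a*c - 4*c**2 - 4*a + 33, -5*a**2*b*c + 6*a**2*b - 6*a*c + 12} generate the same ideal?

No, the ideals differ.

Since reduced Gröbner bases are canonical representatives of ideals under a given ordering, it suffices to compute and compare them.
Buchberger on the first generating set:
f_1 = 5/3*a**2*b*c - 2*a**2*b + 2*a*c - 4, LT = a**2*b*c.
f_2 = c**2 + a + c - 4, LT = c**2.

S(f_1,f_2): lcm = a**2*b*c**2. S = -a**3*b - 11/5*a**2*b*c + 4*a**2*b + 6/5*a*c**2 - 12/5*c.
  leading term a**3*b: no divisor's leading term divides it; move -a**3*b to the remainder.
  leading term a**2*b*c: subtract (-33/25)·f_1 from -11/5*a**2*b*c + 4*a**2*b + 6/5*a*c**2 - 12/5*c → 34/25*a**2*b + 6/5*a*c**2 + 66/25*a*c - 12/5*c - 132/25
  leading term a**2*b: no divisor's leading term divides it; move 34/25*a**2*b to the remainder.
  leading term a*c**2: subtract (6/5*a)·f_2 from 6/5*a*c**2 + 66/25*a*c - 12/5*c - 132/25 → -6/5*a**2 + 36/25*a*c + 24/5*a - 12/5*c - 132/25
  leading term a**2: no divisor's leading term divides it; move -6/5*a**2 to the remainder.
  leading term a*c: no divisor's leading term divides it; move 36/25*a*c to the remainder.
  leading term a: no divisor's leading term divides it; move 24/5*a to the remainder.
  leading term c: no divisor's leading term divides it; move -12/5*c to the remainder.
  leading term 1: no divisor's leading term divides it; move -132/25 to the remainder.
  remainder -a**3*b + 34/25*a**2*b - 6/5*a**2 + 36/25*a*c + 24/5*a - 12/5*c - 132/25 ≠ 0; add g_3 = -a**3*b + 34/25*a**2*b - 6/5*a**2 + 36/25*a*c + 24/5*a - 12/5*c - 132/25 to the basis.

The other S-polynomials (S(f_1,g_3), S(f_2,g_3)) all reduce to 0 modulo the current basis, so we have a Gröbner basis.
Inter-reduce: drop elements whose leading term is divisible by another's, tail-reduce, and make monic.
Reduced Gröbner basis: {a**3*b - 34/25*a**2*b + 6/5*a**2 - 36/25*a*c - 24/5*a + 12/5*c + 132/25, a**2*b*c - 6/5*a**2*b + 6/5*a*c - 12/5, c**2 + a + c - 4}.

Buchberger on the second generating set:
h_1 = -35/3*a**2*b*c + 14*a**2*b - 14*a*c - 4*c**2 - 4*a + 33, LT = a**2*b*c.
h_2 = -5*a**2*b*c + 6*a**2*b - 6*a*c + 12, LT = a**2*b*c.

S(h_1,h_2): lcm = a**2*b*c. S = 12/35*c**2 + 12/35*a - 3/7.
  leading term c**2: no divisor's leading term divides it; move 12/35*c**2 to the remainder.
  leading term a: no divisor's leading term divides it; move 12/35*a to the remainder.
  leading term 1: no divisor's leading term divides it; move -3/7 to the remainder.
  remainder 12/35*c**2 + 12/35*a - 3/7 ≠ 0; add k_3 = 12/35*c**2 + 12/35*a - 3/7 to the basis.

S(h_1,k_3): lcm = a**2*b*c**2. S = -a**3*b - 6/5*a**2*b*c + 5/4*a**2*b + 6/5*a*c**2 + 12/35*c**3 + 12/35*a*c - 99/35*c.
  leading term a**3*b: no divisor's leading term divides it; move -a**3*b to the remainder.
  leading term a**2*b*c: subtract (18/175)·h_1 from -6/5*a**2*b*c + 5/4*a**2*b + 6/5*a*c**2 + 12/35*c**3 + 12/35*a*c - 99/35*c → -19/100*a**2*b + 6/5*a*c**2 + 12/35*c**3 + 312/175*a*c + 72/175*c**2 + 72/175*a - 99/35*c - 594/175
  leading term a**2*b: no divisor's leading term divides it; move -19/100*a**2*b to the remainder.
  leading term a*c**2: subtract (7/2*a)·k_3 from 6/5*a*c**2 + 12/35*c**3 + 312/175*a*c + 72/175*c**2 + 72/175*a - 99/35*c - 594/175 → 12/35*c**3 - 6/5*a**2 + 312/175*a*c + 72/175*c**2 + 669/350*a - 99/35*c - 594/175
  leading term c**3: subtract (c)·k_3 from 12/35*c**3 - 6/5*a**2 + 312/175*a*c + 72/175*c**2 + 669/350*a - 99/35*c - 594/175 → -6/5*a**2 + 36/25*a*c + 72/175*c**2 + 669/350*a - 12/5*c - 594/175
  leading term a**2: no divisor's leading term divides it; move -6/5*a**2 to the remainder.
  leading term a*c: no divisor's leading term divides it; move 36/25*a*c to the remainder.
  leading term c**2: subtract (6/5)·k_3 from 72/175*c**2 + 669/350*a - 12/5*c - 594/175 → 3/2*a - 12/5*c - 72/25
  leading term a: no divisor's leading term divides it; move 3/2*a to the remainder.
  leading term c: no divisor's leading term divides it; move -12/5*c to the remainder.
  leading term 1: no divisor's leading term divides it; move -72/25 to the remainder.
  remainder -a**3*b - 19/100*a**2*b - 6/5*a**2 + 36/25*a*c + 3/2*a - 12/5*c - 72/25 ≠ 0; add k_4 = -a**3*b - 19/100*a**2*b - 6/5*a**2 + 36/25*a*c + 3/2*a - 12/5*c - 72/25 to the basis.

The other S-polynomials (S(h_2,k_3), S(h_1,k_4), S(h_2,k_4), S(k_3,k_4)) all reduce to 0 modulo the current basis, so we have a Gröbner basis.
Inter-reduce: drop elements whose leading term is divisible by another's, tail-reduce, and make monic.
Reduced Gröbner basis: {a**3*b + 19/100*a**2*b + 6/5*a**2 - 36/25*a*c - 3/2*a + 12/5*c + 72/25, a**2*b*c - 6/5*a**2*b + 6/5*a*c - 12/5, c**2 + a - 5/4}.

Since the reduced bases disagree, the two ideals are not the same.
The choice of monomial ordering does not affect the verdict — as long as both bases are computed under the same ordering, their equality decides ideal equality.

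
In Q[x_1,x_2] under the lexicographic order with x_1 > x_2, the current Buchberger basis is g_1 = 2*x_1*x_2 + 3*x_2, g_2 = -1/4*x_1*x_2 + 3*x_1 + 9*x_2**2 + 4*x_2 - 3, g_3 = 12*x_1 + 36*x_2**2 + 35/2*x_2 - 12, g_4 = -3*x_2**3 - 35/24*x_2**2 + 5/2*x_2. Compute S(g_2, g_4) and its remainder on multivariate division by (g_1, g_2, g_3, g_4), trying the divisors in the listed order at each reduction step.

lcm(LM(g_2), LM(g_4)) = x_1*x_2**3.
S = (lcm/LT(g_2))·g_2 − (lcm/LT(g_4))·g_4 = -899/72*x_1*x_2**2 + 5/6*x_1*x_2 - 36*x_2**4 - 16*x_2**3 + 12*x_2**2.
Reduce S modulo (g_1, g_2, g_3, g_4) in that order:
  leading term x_1*x_2**2: subtract (-899/144*x_2)·g_1 from -899/72*x_1*x_2**2 + 5/6*x_1*x_2 - 36*x_2**4 - 16*x_2**3 + 12*x_2**2 → 5/6*x_1*x_2 - 36*x_2**4 - 16*x_2**3 + 1475/48*x_2**2
  leading term x_1*x_2: subtract (5/12)·g_1 from 5/6*x_1*x_2 - 36*x_2**4 - 16*x_2**3 + 1475/48*x_2**2 → -36*x_2**4 - 16*x_2**3 + 1475/48*x_2**2 - 5/4*x_2
  leading term x_2**4: subtract (12*x_2)·g_4 from -36*x_2**4 - 16*x_2**3 + 1475/48*x_2**2 - 5/4*x_2 → 3/2*x_2**3 + 35/48*x_2**2 - 5/4*x_2
  leading term x_2**3: subtract (-1/2)·g_4 from 3/2*x_2**3 + 35/48*x_2**2 - 5/4*x_2 → 0
The remainder is 0, so this S-polynomial contributes no new basis element.

S(g_2, g_4) = -899/72*x_1*x_2**2 + 5/6*x_1*x_2 - 36*x_2**4 - 16*x_2**3 + 12*x_2**2; remainder on division = 0.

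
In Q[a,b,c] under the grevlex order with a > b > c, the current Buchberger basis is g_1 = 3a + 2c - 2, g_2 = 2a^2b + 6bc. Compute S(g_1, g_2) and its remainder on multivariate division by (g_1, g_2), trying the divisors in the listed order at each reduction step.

lcm(LM(g_1), LM(g_2)) = a^2b.
S = (lcm/LT(g_1))·g_1 − (lcm/LT(g_2))·g_2 = 2/3abc - 2/3ab - 3bc.
Reduce S modulo (g_1, g_2) in that order:
  leading term abc: subtract (2/9bc)·g_1 from 2/3abc - 2/3ab - 3bc → -4/9bc^2 - 2/3ab - 23/9bc
  leading term bc^2: no divisor's leading term divides it; move -4/9bc^2 to the remainder.
  leading term ab: subtract (-2/9b)·g_1 from -2/3ab - 23/9bc → -19/9bc - 4/9b
  leading term bc: no divisor's leading term divides it; move -19/9bc to the remainder.
  leading term b: no divisor's leading term divides it; move -4/9b to the remainder.
The remainder -4/9bc^2 - 19/9bc - 4/9b is nonzero, so it would be added as the next basis element.
An S-polynomial is built so that the two leading terms cancel; whether anything survives reduction is exactly the Gröbner-basis criterion.

S(g_1, g_2) = 2/3abc - 2/3ab - 3bc; remainder on division = -4/9bc^2 - 19/9bc - 4/9b.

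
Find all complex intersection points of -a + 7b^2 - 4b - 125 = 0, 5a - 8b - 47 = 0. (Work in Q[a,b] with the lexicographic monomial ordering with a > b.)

Compute a lex Gröbner basis by Buchberger's algorithm.
f_1 = -a + 7b^2 - 4b - 125, LT = a.
f_2 = 5a - 8b - 47, LT = a.

S(f_1,f_2): lcm = a. S = -7b^2 + 28/5b + 672/5.
  leading term b^2: no divisor's leading term divides it; move -7b^2 to the remainder.
  leading term b: no divisor's leading term divides it; move 28/5b to the remainder.
  leading term 1: no divisor's leading term divides it; move 672/5 to the remainder.
  remainder -7b^2 + 28/5b + 672/5 ≠ 0; add h_3 = -7b^2 + 28/5b + 672/5 to the basis.

S(f_1,h_3): leading monomials are coprime, so the S-polynomial reduces to 0 (Buchberger's first criterion).
S(f_2,h_3): leading monomials are coprime, so the S-polynomial reduces to 0 (Buchberger's first criterion).
Every S-polynomial of the final basis reduces to 0, so we have a Gröbner basis.
Inter-reduce: drop elements whose leading term is divisible by another's, tail-reduce, and make monic.
Reduced Gröbner basis: {a - 8/5b - 47/5, b^2 - 4/5b - 96/5}.

Since the basis is lex-ordered, b^2 - 4/5b - 96/5 is univariate in b. Its roots are {-4, 24/5}. Back-substituting each root into the other basis elements fixes the other coordinates.
  b = -4: the earlier basis element becomes a - 3 = 0, giving a = 3 — point (3, -4).
  b = 24/5: the earlier basis element becomes a - 427/25 = 0, giving a = 427/25 — point (427/25, 24/5).
Substituting each solution back into the original system confirms all equations vanish.

{(3, -4), (427/25, 24/5)}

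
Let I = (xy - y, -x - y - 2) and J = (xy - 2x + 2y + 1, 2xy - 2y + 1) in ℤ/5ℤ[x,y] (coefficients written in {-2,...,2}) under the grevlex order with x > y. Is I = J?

No, the ideals differ.

Equality of ideals is decidable: compute both reduced Gröbner bases (unique for the ordering) and check whether they agree.
Buchberger on the first generating set:
f_1 = xy - y, LT = xy.
f_2 = -x - y - 2, LT = x.

S(f_1,f_2): lcm = xy. S = -y² + 2y.
  leading term y²: no divisor's leading term divides it; move -y² to the remainder.
  leading term y: no divisor's leading term divides it; move 2y to the remainder.
  remainder -y² + 2y ≠ 0; add g_3 = -y² + 2y to the basis.

The other S-polynomials (S(f_1,g_3), S(f_2,g_3)) all reduce to 0 modulo the current basis, so we have a Gröbner basis.
Inter-reduce: drop elements whose leading term is divisible by another's, tail-reduce, and make monic.
Reduced Gröbner basis: {y² - 2y, x + y + 2}.

Buchberger on the second generating set:
h_1 = xy - 2x + 2y + 1, LT = xy.
h_2 = 2xy - 2y + 1, LT = xy.

S(h_1,h_2): lcm = xy. S = -2x - 2y - 2.
  leading term x: no divisor's leading term divides it; move -2x to the remainder.
  leading term y: no divisor's leading term divides it; move -2y to the remainder.
  leading term 1: no divisor's leading term divides it; move -2 to the remainder.
  remainder -2x - 2y - 2 ≠ 0; add k_3 = -2x - 2y - 2 to the basis.

S(h_1,k_3): lcm = xy. S = -y² - 2x + y + 1.
  leading term y²: no divisor's leading term divides it; move -y² to the remainder.
  leading term x: subtract (1)·k_3 from -2x + y + 1 → -2y - 2
  leading term y: no divisor's leading term divides it; move -2y to the remainder.
  leading term 1: no divisor's leading term divides it; move -2 to the remainder.
  remainder -y² - 2y - 2 ≠ 0; add k_4 = -y² - 2y - 2 to the basis.

The other S-polynomials (S(h_2,k_3), S(h_1,k_4), S(h_2,k_4), S(k_3,k_4)) all reduce to 0 modulo the current basis, so we have a Gröbner basis.
Inter-reduce: drop elements whose leading term is divisible by another's, tail-reduce, and make monic.
Reduced Gröbner basis: {y² + 2y + 2, x + y + 1}.

Since the reduced bases disagree, the two ideals are not the same.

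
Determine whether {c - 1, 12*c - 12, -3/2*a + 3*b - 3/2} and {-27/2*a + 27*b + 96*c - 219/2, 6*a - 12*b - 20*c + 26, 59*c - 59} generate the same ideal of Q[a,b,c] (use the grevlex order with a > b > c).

Equality of ideals is decidable: compute both reduced Gröbner bases (unique for the ordering) and check whether they agree.
Buchberger on the first generating set:
f_1 = c - 1, LT = c.
f_2 = 12*c - 12, LT = c.
f_3 = -3/2*a + 3*b - 3/2, LT = a.

The S-polynomials (S(f_1,f_2), S(f_1,f_3), S(f_2,f_3)) all reduce to 0 modulo the current basis, so we have a Gröbner basis.
Inter-reduce: drop elements whose leading term is divisible by another's, tail-reduce, and make monic.
Reduced Gröbner basis: {a - 2*b + 1, c - 1}.

Buchberger on the second generating set:
h_1 = -27/2*a + 27*b + 96*c - 219/2, LT = a.
h_2 = 6*a - 12*b - 20*c + 26, LT = a.
h_3 = 59*c - 59, LT = c.

The S-polynomials (S(h_1,h_2), S(h_1,h_3), S(h_2,h_3)) all reduce to 0 modulo the current basis, so we have a Gröbner basis.
Inter-reduce: drop elements whose leading term is divisible by another's, tail-reduce, and make monic.
Reduced Gröbner basis: {a - 2*b + 1, c - 1}.

These coincide, so the ideals are equal.

Yes, the ideals are equal.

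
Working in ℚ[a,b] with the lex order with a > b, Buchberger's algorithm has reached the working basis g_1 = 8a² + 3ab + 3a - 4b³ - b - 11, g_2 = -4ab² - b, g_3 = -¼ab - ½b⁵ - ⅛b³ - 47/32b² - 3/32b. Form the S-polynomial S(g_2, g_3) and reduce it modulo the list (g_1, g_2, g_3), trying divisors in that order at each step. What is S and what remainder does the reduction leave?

S(g_2, g_3) = -2b⁶ - ½b⁴ - 47/8b³ - ⅜b² + ¼b; remainder on division = -2b⁶ - ½b⁴ - 47/8b³ - ⅜b² + ¼b.

lcm(LM(g_2), LM(g_3)) = ab².
S = (lcm/LT(g_2))·g_2 − (lcm/LT(g_3))·g_3 = -2b⁶ - ½b⁴ - 47/8b³ - ⅜b² + ¼b.
Reduce S modulo (g_1, g_2, g_3) in that order:
  leading term b⁶: no divisor's leading term divides it; move -2b⁶ to the remainder.
  leading term b⁴: no divisor's leading term divides it; move -½b⁴ to the remainder.
  leading term b³: no divisor's leading term divides it; move -47/8b³ to the remainder.
  leading term b²: no divisor's leading term divides it; move -⅜b² to the remainder.
  leading term b: no divisor's leading term divides it; move ¼b to the remainder.
The remainder -2b⁶ - ½b⁴ - 47/8b³ - ⅜b² + ¼b is nonzero, so it would be added as the next basis element.
This is the inner loop of Buchberger's algorithm — each nonzero remainder becomes a new basis element.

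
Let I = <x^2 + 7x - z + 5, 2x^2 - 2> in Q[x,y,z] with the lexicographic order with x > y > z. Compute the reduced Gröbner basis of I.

G = {x - 1/7z + 6/7, z^2 - 12z - 13}

f_1 = x^2 + 7x - z + 5, LT = x^2.
f_2 = 2x^2 - 2, LT = x^2.

S(f_1,f_2): lcm = x^2. S = 7x - z + 6.
  leading term x: no divisor's leading term divides it; move 7x to the remainder.
  leading term z: no divisor's leading term divides it; move -z to the remainder.
  leading term 1: no divisor's leading term divides it; move 6 to the remainder.
  remainder 7x - z + 6 ≠ 0; add g_3 = 7x - z + 6 to the basis.

S(f_1,g_3): lcm = x^2. S = 1/7xz + 43/7x - z + 5.
  leading term xz: subtract (1/49z)·g_3 from 1/7xz + 43/7x - z + 5 → 43/7x + 1/49z^2 - 55/49z + 5
  leading term x: subtract (43/49)·g_3 from 43/7x + 1/49z^2 - 55/49z + 5 → 1/49z^2 - 12/49z - 13/49
  leading term z^2: no divisor's leading term divides it; move 1/49z^2 to the remainder.
  leading term z: no divisor's leading term divides it; move -12/49z to the remainder.
  leading term 1: no divisor's leading term divides it; move -13/49 to the remainder.
  remainder 1/49z^2 - 12/49z - 13/49 ≠ 0; add g_4 = 1/49z^2 - 12/49z - 13/49 to the basis.

The other S-polynomials (S(f_2,g_3), S(f_1,g_4), S(f_2,g_4), S(g_3,g_4)) all reduce to 0 modulo the current basis, so we have a Gröbner basis.
Inter-reduce: drop elements whose leading term is divisible by another's, tail-reduce, and make monic.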